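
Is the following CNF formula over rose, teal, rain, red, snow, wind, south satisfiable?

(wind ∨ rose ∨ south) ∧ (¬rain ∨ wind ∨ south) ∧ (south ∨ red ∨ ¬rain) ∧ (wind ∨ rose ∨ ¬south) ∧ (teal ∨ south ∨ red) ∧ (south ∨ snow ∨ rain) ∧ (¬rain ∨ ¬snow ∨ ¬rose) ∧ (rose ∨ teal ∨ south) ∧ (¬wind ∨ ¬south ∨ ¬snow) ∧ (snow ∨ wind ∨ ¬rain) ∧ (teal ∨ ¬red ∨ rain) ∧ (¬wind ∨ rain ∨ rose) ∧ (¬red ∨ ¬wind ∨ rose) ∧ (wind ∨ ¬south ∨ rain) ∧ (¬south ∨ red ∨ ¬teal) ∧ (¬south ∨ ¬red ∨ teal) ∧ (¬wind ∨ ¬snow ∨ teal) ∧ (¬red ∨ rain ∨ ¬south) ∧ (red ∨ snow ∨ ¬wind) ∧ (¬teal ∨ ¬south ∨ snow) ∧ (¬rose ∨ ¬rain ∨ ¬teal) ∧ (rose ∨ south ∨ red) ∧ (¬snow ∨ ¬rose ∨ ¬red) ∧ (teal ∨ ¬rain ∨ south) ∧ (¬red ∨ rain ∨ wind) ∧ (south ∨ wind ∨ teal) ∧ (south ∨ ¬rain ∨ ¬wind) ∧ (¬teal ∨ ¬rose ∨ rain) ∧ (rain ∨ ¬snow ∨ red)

Case wind = True:
Case south = False:
(¬rain) alone gives rain = False.
(snow) alone gives snow = True.
(rose) alone gives rose = True.
(teal) alone gives teal = True.
But (¬teal) is also a unit clause — contradiction.
Backtrack on south: now try south = True.
(¬snow) alone gives snow = False.
(red) alone gives red = True.
(rose) alone gives rose = True.
(teal) alone gives teal = True.
But (¬teal) is also a unit clause — contradiction.
Both values of south lead to a conflict.
Backtrack on wind: now try wind = False.
Case rose = True:
Case rain = False:
(¬south) alone gives south = False.
(snow) alone gives snow = True.
(¬red) alone gives red = False.
But (red) is also a unit clause — contradiction.
Backtrack on rain: now try rain = True.
(south) alone gives south = True.
(¬snow) alone gives snow = False.
But (snow) is also a unit clause — contradiction.
Both values of rain lead to a conflict.
Backtrack on rose: now try rose = False.
(south) alone gives south = True.
But (¬south) is also a unit clause — contradiction.
Both values of rose lead to a conflict.
Both values of wind lead to a conflict.
No assignment satisfies every clause.

No, unsatisfiable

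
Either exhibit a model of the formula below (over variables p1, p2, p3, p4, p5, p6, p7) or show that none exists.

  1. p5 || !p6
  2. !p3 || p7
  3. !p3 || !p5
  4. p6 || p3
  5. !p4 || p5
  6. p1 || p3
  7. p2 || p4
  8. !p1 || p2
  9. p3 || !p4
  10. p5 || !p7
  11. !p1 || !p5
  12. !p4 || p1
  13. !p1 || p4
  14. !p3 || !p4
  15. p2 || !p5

UNSATISFIABLE

Try p5 = true.
From the singleton clause (!p3), p3 = false.
From the singleton clause (p6), p6 = true.
From the singleton clause (p1), p1 = true.
Now (!p1) is unsatisfied and unit — conflict.
Backtrack on p5: now try p5 = false.
From the singleton clause (!p6), p6 = false.
From the singleton clause (p3), p3 = true.
From the singleton clause (p7), p7 = true.
Now (!p7) is unsatisfied and unit — conflict.
Neither p5 = true nor p5 = false works.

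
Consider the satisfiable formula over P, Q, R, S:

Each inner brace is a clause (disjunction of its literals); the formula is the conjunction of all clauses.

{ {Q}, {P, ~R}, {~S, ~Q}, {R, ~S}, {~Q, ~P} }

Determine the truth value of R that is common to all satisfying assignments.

Suppose R = 1.
From the singleton clause (Q), Q = 1.
From the singleton clause (P), P = 1.
But (~P) is also a unit clause — contradiction.
So every satisfying assignment has R = False.

False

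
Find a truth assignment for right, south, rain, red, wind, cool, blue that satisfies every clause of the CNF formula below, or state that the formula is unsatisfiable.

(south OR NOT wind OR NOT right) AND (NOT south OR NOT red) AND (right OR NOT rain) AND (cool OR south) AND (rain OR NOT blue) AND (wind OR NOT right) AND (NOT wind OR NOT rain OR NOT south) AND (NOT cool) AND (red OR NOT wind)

right: false,  south: true,  rain: false,  red: false,  wind: false,  cool: false,  blue: false

From the singleton clause (NOT cool), cool = false.
From the singleton clause (south), south = true.
From the singleton clause (NOT red), red = false.
From the singleton clause (NOT wind), wind = false.
From the singleton clause (NOT right), right = false.
From the singleton clause (NOT rain), rain = false.
From the singleton clause (NOT blue), blue = false.
Every clause now holds.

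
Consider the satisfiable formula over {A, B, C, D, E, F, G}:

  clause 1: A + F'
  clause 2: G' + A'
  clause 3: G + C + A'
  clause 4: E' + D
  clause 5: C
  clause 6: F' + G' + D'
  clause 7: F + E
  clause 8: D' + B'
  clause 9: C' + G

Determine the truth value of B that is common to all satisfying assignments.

Suppose B = 1.
(C) alone gives C = 1.
(D') alone gives D = 0.
(E') alone gives E = 0.
(F) alone gives F = 1.
(A) alone gives A = 1.
(G') alone gives G = 0.
That conflicts with the unit clause (G).
So every satisfying assignment has B = False.

False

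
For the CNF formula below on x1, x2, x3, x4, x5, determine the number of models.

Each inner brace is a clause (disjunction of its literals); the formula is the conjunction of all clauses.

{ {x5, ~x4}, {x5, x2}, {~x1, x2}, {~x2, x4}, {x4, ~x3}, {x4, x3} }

There are 2^5 = 32 truth assignments over (x1, x2, x3, x4, x5).
Split on x3. With x3 = 1, the clauses containing x3 are satisfied and ~x3 drops from the rest; 3 of the 2^4 = 16 assignments to the other variables satisfy what remains.
With x3 = 0, by the same count on the reduced clause set, 3 assignments work.
(One model: x1=F, x2=F, x3=F, x4=T, x5=T.)
Total: 3 + 3 = 6.

6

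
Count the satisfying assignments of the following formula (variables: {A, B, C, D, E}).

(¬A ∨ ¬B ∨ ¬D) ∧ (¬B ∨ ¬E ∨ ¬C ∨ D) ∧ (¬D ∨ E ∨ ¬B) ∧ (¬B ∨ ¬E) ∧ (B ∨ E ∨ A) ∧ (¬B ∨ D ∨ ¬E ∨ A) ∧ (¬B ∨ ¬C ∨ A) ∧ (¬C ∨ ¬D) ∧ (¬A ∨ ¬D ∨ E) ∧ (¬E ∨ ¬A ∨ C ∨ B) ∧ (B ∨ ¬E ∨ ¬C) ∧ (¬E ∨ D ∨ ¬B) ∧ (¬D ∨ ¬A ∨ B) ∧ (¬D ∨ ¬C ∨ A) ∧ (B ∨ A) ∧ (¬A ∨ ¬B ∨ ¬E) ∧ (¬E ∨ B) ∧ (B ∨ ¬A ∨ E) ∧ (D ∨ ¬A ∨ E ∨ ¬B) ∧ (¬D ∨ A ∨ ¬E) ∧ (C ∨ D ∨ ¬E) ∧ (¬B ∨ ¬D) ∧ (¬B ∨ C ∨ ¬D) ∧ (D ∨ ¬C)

1

There are 2^5 = 32 truth assignments over (A, B, C, D, E).
Split on E. With E = True, the clauses containing E are satisfied and ¬E drops from the rest; 0 of the 2^4 = 16 assignments to the other variables satisfy what remains.
With E = False, by the same count on the reduced clause set, 1 assignment works.
Total: 0 + 1 = 1.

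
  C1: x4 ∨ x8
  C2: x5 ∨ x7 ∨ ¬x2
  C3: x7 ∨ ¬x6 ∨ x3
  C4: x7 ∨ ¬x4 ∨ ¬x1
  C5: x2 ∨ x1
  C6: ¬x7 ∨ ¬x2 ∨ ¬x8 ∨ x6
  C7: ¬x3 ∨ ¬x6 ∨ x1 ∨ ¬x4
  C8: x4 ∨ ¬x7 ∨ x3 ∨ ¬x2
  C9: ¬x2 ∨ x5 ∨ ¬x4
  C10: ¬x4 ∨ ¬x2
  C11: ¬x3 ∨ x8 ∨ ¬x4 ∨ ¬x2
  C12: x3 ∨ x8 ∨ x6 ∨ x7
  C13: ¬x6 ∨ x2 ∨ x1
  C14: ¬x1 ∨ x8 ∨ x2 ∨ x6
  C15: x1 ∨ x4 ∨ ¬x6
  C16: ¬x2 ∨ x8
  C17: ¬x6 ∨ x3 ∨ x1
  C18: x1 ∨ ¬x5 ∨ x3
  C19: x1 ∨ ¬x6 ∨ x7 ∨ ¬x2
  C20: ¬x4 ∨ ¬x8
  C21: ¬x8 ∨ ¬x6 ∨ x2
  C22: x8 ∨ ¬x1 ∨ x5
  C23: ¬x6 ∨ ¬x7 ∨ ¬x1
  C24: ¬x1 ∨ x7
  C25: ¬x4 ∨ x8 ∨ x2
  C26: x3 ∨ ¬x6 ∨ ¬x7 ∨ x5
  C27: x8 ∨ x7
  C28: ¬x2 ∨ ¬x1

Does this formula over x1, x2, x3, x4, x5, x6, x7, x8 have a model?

Case x4 = False:
Unit clause (x8) forces x8 = True.
Case x2 = False:
Unit clause (x1) forces x1 = True.
Unit clause (¬x6) forces x6 = False.
Unit clause (x7) forces x7 = True.
All clauses hold; x3, x5 can take either value.
A satisfying assignment: x1: True, x2: False, x3: False, x4: False, x5: True, x6: False, x7: True, x8: True.

Yes, satisfiable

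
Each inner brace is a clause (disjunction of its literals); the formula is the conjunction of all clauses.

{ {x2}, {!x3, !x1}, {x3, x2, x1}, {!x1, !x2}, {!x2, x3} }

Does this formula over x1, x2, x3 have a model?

Yes

The clause (x2) is unit, so x2 = true.
The clause (!x1) is unit, so x1 = false.
The clause (x3) is unit, so x3 = true.
All clauses are satisfied.
A satisfying assignment: x1 ↦ false; x2 ↦ true; x3 ↦ true.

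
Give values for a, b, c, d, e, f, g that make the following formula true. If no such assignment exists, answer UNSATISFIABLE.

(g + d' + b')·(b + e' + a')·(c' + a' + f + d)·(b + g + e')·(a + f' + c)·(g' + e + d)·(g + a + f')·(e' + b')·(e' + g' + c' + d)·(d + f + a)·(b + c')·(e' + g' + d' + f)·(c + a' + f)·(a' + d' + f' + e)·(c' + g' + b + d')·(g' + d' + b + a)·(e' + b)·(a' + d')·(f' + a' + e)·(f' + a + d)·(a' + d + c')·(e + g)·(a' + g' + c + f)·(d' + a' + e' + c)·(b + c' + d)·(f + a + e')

a: 0,  b: 1,  c: 1,  d: 1,  e: 0,  f: 1,  g: 1

Suppose e = 0.
Unit clause (g) forces g = 1.
Unit clause (d) forces d = 1.
Unit clause (a') forces a = 0.
Unit clause (b) forces b = 1.
Suppose f = 1.
Unit clause (c) forces c = 1.
All clauses are satisfied.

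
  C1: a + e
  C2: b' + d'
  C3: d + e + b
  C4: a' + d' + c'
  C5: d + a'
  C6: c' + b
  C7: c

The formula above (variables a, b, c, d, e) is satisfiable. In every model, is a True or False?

False

Suppose a = 1.
From the singleton clause (d), d = 1.
From the singleton clause (b'), b = 0.
From the singleton clause (c'), c = 0.
That conflicts with the unit clause (c).
So every satisfying assignment has a = False.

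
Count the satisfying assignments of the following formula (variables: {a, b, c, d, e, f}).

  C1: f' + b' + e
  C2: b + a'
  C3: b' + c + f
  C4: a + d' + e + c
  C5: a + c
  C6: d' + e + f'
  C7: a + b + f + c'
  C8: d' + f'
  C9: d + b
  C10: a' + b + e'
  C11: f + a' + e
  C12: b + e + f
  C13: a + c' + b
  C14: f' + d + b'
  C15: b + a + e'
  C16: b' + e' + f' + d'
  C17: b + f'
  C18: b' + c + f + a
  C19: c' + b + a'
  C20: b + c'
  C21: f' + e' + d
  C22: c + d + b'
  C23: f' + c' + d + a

There are 2^6 = 64 truth assignments over (a, b, c, d, e, f).
Split on f. With f = 1, the clauses containing f are satisfied and f' drops from the rest; 0 of the 2^5 = 32 assignments to the other variables satisfy what remains.
With f = 0, by the same count on the reduced clause set, 6 assignments work.
Total: 0 + 6 = 6.

6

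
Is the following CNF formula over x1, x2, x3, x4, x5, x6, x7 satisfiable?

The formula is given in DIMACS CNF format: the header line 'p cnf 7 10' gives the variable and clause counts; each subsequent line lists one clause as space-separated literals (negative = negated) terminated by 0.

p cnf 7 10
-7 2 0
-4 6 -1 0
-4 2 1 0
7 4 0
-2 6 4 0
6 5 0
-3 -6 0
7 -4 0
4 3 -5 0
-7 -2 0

Try x7 = False.
(x4) alone gives x4 = True.
That conflicts with the unit clause (¬x4).
Undo x7 and try x7 = True.
(x2) alone gives x2 = True.
That conflicts with the unit clause (¬x2).
Both values of x7 lead to a conflict.
No assignment satisfies every clause.

No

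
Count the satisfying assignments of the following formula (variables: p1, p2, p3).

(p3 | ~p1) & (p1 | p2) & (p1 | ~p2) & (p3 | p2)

2

There are 2^3 = 8 truth assignments over (p1, p2, p3).
Check each against the 4 clauses (columns in the order p1, p2, p3):
  F F F  ✗ fails (p1 | p2)
  F F T  ✗ fails (p1 | p2)
  F T F  ✗ fails (p1 | ~p2)
  F T T  ✗ fails (p1 | ~p2)
  T F F  ✗ fails (p3 | ~p1)
  T F T  ✓ satisfies all
  T T F  ✗ fails (p3 | ~p1)
  T T T  ✓ satisfies all
2 of the 8 rows are models.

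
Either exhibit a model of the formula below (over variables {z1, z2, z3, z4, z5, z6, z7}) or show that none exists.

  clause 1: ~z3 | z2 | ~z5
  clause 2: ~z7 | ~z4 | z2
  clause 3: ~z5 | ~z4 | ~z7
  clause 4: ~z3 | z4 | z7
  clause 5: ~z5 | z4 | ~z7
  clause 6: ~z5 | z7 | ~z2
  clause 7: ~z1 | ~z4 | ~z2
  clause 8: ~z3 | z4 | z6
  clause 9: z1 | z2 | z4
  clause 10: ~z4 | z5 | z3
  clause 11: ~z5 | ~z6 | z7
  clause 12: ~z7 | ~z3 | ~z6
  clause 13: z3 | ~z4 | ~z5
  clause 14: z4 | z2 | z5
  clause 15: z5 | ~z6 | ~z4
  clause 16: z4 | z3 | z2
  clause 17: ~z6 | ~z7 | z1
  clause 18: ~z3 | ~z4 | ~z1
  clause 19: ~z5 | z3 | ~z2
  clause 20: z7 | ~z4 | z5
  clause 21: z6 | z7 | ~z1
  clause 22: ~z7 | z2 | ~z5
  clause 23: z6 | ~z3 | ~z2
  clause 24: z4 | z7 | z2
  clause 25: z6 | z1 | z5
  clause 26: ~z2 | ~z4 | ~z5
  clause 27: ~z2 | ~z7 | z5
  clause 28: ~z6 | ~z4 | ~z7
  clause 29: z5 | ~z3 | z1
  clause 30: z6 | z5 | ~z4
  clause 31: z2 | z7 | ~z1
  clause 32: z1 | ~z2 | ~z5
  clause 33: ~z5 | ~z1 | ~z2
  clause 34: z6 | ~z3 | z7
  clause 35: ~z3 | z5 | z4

z1=0; z2=1; z3=0; z4=0; z5=0; z6=1; z7=0

Branch on z3: set z3 = 0.
Branch on z4: set z4 = 0.
(z2) alone gives z2 = 1.
(~z5) alone gives z5 = 0.
(~z7) alone gives z7 = 0.
Branch on z6: set z6 = 1.
All clauses hold; z1 can take either value.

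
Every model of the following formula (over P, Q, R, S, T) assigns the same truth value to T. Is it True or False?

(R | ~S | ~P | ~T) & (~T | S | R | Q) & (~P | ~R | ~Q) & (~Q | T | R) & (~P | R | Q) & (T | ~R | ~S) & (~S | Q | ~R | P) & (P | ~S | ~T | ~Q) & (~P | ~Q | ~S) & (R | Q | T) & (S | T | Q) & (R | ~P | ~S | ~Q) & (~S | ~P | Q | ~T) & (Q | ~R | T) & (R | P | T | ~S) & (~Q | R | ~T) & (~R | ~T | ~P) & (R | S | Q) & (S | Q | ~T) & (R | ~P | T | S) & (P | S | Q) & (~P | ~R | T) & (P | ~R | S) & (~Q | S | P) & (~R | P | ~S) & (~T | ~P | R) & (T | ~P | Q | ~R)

True

Suppose T = 0.
Branch on Q: set Q = 0.
Unit clause (R) forces R = 1.
But (~R) is also a unit clause — contradiction.
Backtrack on Q: now try Q = 1.
Unit clause (R) forces R = 1.
Unit clause (~P) forces P = 0.
Unit clause (~S) forces S = 0.
But (S) is also a unit clause — contradiction.
Neither Q = 1 nor Q = 0 works.
So every satisfying assignment has T = True.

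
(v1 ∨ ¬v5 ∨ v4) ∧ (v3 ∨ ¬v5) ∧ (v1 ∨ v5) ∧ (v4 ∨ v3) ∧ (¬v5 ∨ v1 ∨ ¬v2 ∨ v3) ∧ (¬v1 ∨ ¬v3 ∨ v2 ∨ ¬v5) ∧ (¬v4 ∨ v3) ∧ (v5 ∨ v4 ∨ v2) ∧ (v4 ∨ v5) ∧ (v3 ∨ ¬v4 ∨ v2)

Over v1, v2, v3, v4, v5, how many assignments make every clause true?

6

There are 2^5 = 32 truth assignments over (v1, v2, v3, v4, v5).
Split on v5. With v5 = True, the clauses containing v5 are satisfied and ¬v5 drops from the rest; 4 of the 2^4 = 16 assignments to the other variables satisfy what remains.
With v5 = False, by the same count on the reduced clause set, 2 assignments work.
Total: 4 + 2 = 6.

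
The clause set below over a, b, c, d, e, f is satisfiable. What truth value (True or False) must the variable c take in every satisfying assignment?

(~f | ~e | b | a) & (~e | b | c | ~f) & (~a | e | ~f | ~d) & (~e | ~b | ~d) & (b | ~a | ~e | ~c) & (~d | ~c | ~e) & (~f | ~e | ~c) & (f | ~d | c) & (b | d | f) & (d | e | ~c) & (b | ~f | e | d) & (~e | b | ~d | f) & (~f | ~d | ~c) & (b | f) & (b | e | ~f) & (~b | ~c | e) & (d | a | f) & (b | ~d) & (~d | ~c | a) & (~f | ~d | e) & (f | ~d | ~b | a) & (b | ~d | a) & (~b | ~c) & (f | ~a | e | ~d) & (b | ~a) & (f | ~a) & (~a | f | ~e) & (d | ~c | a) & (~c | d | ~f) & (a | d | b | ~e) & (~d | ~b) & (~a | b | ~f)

False

Suppose c = 1.
The clause (~b) is unit, so b = 0.
The clause (f) is unit, so f = 1.
The clause (~e) is unit, so e = 0.
Now (e) is unsatisfied and unit — conflict.
So every satisfying assignment has c = False.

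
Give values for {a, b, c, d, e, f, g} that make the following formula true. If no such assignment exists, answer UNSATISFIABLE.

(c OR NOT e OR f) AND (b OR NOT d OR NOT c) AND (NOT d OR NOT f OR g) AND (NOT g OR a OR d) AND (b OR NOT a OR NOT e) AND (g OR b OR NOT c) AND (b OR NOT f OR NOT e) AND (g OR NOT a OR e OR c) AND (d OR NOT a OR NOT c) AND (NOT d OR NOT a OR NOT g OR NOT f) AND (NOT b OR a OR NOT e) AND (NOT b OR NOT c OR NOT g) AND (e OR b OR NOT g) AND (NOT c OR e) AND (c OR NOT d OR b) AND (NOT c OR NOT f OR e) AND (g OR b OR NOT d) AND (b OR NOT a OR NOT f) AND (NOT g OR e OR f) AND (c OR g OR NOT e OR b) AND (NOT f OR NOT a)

a: false; b: false; c: false; d: false; e: false; f: true; g: false

Case c = false:
Case e = false:
Case g = false:
Unit clause (NOT a) forces a = false.
Case d = false:
All clauses hold; b, f can take either value.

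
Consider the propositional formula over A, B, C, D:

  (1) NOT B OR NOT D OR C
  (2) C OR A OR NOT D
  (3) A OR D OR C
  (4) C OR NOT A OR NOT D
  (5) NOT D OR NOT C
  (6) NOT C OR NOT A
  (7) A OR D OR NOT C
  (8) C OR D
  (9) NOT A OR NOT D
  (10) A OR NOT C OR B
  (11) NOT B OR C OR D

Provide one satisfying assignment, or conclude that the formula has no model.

Branch on D: set D = false.
From the singleton clause (C), C = true.
From the singleton clause (NOT A), A = false.
Now (A) is unsatisfied and unit — conflict.
That branch fails; take D = true instead.
From the singleton clause (NOT C), C = false.
From the singleton clause (NOT B), B = false.
From the singleton clause (A), A = true.
Now (NOT A) is unsatisfied and unit — conflict.
Neither D = true nor D = false works.

UNSATISFIABLE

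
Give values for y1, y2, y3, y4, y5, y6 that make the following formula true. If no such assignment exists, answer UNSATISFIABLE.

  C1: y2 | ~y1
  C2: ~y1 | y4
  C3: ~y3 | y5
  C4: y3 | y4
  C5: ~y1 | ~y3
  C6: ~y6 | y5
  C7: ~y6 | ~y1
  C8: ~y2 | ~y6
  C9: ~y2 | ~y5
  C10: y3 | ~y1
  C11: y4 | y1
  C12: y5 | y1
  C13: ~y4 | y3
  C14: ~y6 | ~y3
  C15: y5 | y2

y1=0,  y2=0,  y3=1,  y4=1,  y5=1,  y6=0

Branch on y2: set y2 = 0.
From the singleton clause (~y1), y1 = 0.
From the singleton clause (y4), y4 = 1.
From the singleton clause (y5), y5 = 1.
From the singleton clause (y3), y3 = 1.
From the singleton clause (~y6), y6 = 0.
All clauses are satisfied.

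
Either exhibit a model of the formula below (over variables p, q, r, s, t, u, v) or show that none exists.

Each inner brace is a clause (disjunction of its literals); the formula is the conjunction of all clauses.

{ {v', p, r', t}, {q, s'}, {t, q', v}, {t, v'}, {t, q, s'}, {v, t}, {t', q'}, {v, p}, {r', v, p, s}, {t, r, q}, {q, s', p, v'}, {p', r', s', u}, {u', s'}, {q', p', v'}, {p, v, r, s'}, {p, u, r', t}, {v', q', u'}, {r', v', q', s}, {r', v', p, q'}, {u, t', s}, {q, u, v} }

Branch on q: set q = 0.
From the singleton clause (s'), s = 0.
Branch on t: set t = 1.
From the singleton clause (u), u = 1.
Branch on v: set v = 0.
From the singleton clause (p), p = 1.
Every clause is now satisfied; r is unconstrained.

p ↦ 1, q ↦ 0, r ↦ 1, s ↦ 0, t ↦ 1, u ↦ 1, v ↦ 0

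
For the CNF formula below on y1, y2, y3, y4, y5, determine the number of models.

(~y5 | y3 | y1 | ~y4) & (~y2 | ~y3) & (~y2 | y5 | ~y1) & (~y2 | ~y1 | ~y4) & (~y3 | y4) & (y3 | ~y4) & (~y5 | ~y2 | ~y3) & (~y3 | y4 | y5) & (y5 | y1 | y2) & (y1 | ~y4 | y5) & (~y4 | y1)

8

There are 2^5 = 32 truth assignments over (y1, y2, y3, y4, y5).
Split on y4. With y4 = 1, the clauses containing y4 are satisfied and ~y4 drops from the rest; 2 of the 2^4 = 16 assignments to the other variables satisfy what remains.
With y4 = 0, by the same count on the reduced clause set, 6 assignments work.
(One model: y1=F, y2=F, y3=F, y4=F, y5=T.)
Total: 2 + 6 = 8.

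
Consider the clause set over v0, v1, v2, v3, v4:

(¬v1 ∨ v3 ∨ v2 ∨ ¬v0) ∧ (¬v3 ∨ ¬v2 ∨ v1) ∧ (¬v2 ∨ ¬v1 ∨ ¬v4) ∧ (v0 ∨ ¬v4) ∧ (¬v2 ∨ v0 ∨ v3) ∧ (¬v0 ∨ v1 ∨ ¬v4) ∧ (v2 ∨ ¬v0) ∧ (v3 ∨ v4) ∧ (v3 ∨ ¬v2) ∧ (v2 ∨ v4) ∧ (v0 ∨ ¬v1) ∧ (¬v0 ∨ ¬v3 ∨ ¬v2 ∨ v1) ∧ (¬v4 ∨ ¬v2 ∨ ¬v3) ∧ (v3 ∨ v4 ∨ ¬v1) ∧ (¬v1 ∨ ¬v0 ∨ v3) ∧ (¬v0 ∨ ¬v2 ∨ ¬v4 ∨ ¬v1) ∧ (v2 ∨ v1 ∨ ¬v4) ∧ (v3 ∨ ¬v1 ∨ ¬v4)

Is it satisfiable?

Yes

Branch on v0: set v0 = True.
From the singleton clause (v2), v2 = True.
From the singleton clause (v3), v3 = True.
From the singleton clause (v1), v1 = True.
From the singleton clause (¬v4), v4 = False.
This assignment satisfies each clause.
A satisfying assignment: v0=True; v1=True; v2=True; v3=True; v4=False.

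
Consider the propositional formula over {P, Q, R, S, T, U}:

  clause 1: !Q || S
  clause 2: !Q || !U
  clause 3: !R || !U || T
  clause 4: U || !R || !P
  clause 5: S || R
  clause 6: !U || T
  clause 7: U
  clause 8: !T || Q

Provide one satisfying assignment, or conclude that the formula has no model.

(U) alone gives U = true.
(!Q) alone gives Q = false.
(T) alone gives T = true.
But (!T) is also a unit clause — contradiction.

UNSATISFIABLE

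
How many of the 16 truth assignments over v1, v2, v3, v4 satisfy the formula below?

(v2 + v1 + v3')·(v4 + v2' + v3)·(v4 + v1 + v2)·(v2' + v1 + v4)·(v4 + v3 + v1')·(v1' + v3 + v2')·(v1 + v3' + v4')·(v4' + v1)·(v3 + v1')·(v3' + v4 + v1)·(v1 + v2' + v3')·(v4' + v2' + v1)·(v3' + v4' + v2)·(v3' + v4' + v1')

There are 2^4 = 16 truth assignments over (v1, v2, v3, v4).
Split on v2. With v2 = 1, the clauses containing v2 are satisfied and v2' drops from the rest; 1 of the 2^3 = 8 assignments to the other variables satisfy what remains.
With v2 = 0, by the same count on the reduced clause set, 1 assignment works.
(One model: v1=T, v2=F, v3=T, v4=F.)
Total: 1 + 1 = 2.

2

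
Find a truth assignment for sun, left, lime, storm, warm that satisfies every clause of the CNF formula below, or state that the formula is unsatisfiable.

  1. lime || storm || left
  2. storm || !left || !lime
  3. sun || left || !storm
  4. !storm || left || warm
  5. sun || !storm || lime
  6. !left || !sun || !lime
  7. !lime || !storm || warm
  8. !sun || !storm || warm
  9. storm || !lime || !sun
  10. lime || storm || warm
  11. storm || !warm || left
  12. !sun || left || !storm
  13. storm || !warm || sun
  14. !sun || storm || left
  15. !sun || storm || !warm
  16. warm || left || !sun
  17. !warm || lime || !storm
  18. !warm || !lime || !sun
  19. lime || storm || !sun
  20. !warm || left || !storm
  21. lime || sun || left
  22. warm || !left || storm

Suppose lime = true.
Suppose storm = false.
The clause (!left) is unit, so left = false.
The clause (!sun) is unit, so sun = false.
The clause (!warm) is unit, so warm = false.
All clauses are satisfied.

sun ↦ false,  left ↦ false,  lime ↦ true,  storm ↦ false,  warm ↦ false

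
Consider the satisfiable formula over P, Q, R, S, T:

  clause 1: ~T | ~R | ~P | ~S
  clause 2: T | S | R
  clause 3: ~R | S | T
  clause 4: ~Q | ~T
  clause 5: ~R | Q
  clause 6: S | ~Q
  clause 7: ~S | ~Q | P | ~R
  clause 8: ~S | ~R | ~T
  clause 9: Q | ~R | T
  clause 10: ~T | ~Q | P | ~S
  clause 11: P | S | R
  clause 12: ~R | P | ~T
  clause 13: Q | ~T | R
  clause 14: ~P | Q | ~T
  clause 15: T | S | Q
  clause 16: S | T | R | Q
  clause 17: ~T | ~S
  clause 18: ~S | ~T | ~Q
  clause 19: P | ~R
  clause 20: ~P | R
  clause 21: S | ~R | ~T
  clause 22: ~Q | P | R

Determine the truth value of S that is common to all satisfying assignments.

True

Suppose S = 0.
From the singleton clause (~Q), Q = 0.
From the singleton clause (~R), R = 0.
From the singleton clause (T), T = 1.
But (~T) is also a unit clause — contradiction.
So every satisfying assignment has S = True.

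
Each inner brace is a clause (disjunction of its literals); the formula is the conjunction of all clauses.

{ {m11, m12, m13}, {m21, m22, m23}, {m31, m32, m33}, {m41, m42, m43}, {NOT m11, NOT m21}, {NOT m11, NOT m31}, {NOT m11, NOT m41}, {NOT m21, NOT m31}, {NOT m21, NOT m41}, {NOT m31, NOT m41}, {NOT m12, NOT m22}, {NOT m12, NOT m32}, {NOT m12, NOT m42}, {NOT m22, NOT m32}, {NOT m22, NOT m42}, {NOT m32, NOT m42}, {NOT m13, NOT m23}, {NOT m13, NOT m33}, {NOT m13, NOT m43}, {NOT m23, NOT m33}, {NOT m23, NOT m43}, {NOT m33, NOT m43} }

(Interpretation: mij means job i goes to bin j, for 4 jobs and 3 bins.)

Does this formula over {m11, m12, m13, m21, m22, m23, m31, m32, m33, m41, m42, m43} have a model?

No

Suppose m11 = false.
Suppose m12 = true.
From the singleton clause (NOT m22), m22 = false.
From the singleton clause (NOT m32), m32 = false.
From the singleton clause (NOT m42), m42 = false.
Suppose m21 = true.
From the singleton clause (NOT m31), m31 = false.
From the singleton clause (m33), m33 = true.
From the singleton clause (NOT m41), m41 = false.
From the singleton clause (m43), m43 = true.
Now (NOT m43) is unsatisfied and unit — conflict.
So m21 must be the other value — set m21 = false.
From the singleton clause (m23), m23 = true.
From the singleton clause (NOT m13), m13 = false.
From the singleton clause (NOT m33), m33 = false.
From the singleton clause (m31), m31 = true.
From the singleton clause (NOT m41), m41 = false.
From the singleton clause (m43), m43 = true.
Now (NOT m43) is unsatisfied and unit — conflict.
Both values of m21 lead to a conflict.
So m12 must be the other value — set m12 = false.
From the singleton clause (m13), m13 = true.
From the singleton clause (NOT m23), m23 = false.
From the singleton clause (NOT m33), m33 = false.
From the singleton clause (NOT m43), m43 = false.
Suppose m21 = true.
From the singleton clause (NOT m31), m31 = false.
From the singleton clause (m32), m32 = true.
From the singleton clause (NOT m41), m41 = false.
From the singleton clause (m42), m42 = true.
Now (NOT m42) is unsatisfied and unit — conflict.
So m21 must be the other value — set m21 = false.
From the singleton clause (m22), m22 = true.
From the singleton clause (NOT m32), m32 = false.
From the singleton clause (m31), m31 = true.
From the singleton clause (NOT m41), m41 = false.
From the singleton clause (m42), m42 = true.
Now (NOT m42) is unsatisfied and unit — conflict.
Both values of m21 lead to a conflict.
Both values of m12 lead to a conflict.
So m11 must be the other value — set m11 = true.
From the singleton clause (NOT m21), m21 = false.
From the singleton clause (NOT m31), m31 = false.
From the singleton clause (NOT m41), m41 = false.
Suppose m22 = true.
From the singleton clause (NOT m12), m12 = false.
From the singleton clause (NOT m32), m32 = false.
From the singleton clause (m33), m33 = true.
From the singleton clause (NOT m42), m42 = false.
From the singleton clause (m43), m43 = true.
Now (NOT m43) is unsatisfied and unit — conflict.
So m22 must be the other value — set m22 = false.
From the singleton clause (m23), m23 = true.
From the singleton clause (NOT m13), m13 = false.
From the singleton clause (NOT m33), m33 = false.
From the singleton clause (m32), m32 = true.
From the singleton clause (NOT m12), m12 = false.
From the singleton clause (NOT m42), m42 = false.
From the singleton clause (m43), m43 = true.
Now (NOT m43) is unsatisfied and unit — conflict.
Both values of m22 lead to a conflict.
Both values of m11 lead to a conflict.
No assignment satisfies every clause.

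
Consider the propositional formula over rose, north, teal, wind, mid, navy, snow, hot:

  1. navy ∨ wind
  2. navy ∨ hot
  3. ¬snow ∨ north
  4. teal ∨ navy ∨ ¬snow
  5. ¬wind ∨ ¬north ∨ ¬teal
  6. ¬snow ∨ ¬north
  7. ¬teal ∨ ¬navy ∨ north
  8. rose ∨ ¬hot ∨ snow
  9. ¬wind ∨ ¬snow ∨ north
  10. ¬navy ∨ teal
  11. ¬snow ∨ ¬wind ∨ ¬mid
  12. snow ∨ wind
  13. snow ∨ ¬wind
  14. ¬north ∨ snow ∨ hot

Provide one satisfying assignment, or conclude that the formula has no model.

UNSATISFIABLE

Case navy = True:
From the singleton clause (teal), teal = True.
From the singleton clause (north), north = True.
From the singleton clause (¬wind), wind = False.
From the singleton clause (¬snow), snow = False.
But (snow) is also a unit clause — contradiction.
Undo navy and try navy = False.
From the singleton clause (wind), wind = True.
From the singleton clause (hot), hot = True.
From the singleton clause (snow), snow = True.
From the singleton clause (north), north = True.
But (¬north) is also a unit clause — contradiction.
Neither navy = True nor navy = False works.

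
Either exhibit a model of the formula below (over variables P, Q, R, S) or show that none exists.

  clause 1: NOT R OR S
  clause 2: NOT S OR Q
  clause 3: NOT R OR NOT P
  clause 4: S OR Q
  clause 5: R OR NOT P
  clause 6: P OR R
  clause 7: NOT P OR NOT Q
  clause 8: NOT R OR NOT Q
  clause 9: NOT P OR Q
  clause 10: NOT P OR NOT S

UNSATISFIABLE

Suppose R = false.
Unit clause (NOT P) forces P = false.
But (P) is also a unit clause — contradiction.
So R must be the other value — set R = true.
Unit clause (S) forces S = true.
Unit clause (Q) forces Q = true.
But (NOT Q) is also a unit clause — contradiction.
Neither R = true nor R = false works.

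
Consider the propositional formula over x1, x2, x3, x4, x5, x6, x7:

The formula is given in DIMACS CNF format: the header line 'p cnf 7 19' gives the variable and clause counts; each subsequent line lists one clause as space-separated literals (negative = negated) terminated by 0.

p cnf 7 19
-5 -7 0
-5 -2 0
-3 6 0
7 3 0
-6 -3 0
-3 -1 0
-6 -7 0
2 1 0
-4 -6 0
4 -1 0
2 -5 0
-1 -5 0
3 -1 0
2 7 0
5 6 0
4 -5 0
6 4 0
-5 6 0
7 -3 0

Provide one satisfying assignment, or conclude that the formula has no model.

Branch on x5: set x5 = False.
From the singleton clause (x6), x6 = True.
From the singleton clause (¬x3), x3 = False.
From the singleton clause (x7), x7 = True.
But (¬x7) is also a unit clause — contradiction.
So x5 must be the other value — set x5 = True.
From the singleton clause (¬x7), x7 = False.
From the singleton clause (¬x2), x2 = False.
But (x2) is also a unit clause — contradiction.
Either choice for x5 ends in contradiction.

UNSATISFIABLE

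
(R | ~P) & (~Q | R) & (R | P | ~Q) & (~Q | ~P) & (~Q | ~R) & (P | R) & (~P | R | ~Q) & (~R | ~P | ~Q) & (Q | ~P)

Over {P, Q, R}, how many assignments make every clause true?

There are 2^3 = 8 truth assignments over (P, Q, R).
Check each against the 9 clauses (columns in the order P, Q, R):
  F F F  ✗ fails (P | R)
  F F T  ✓ satisfies all
  F T F  ✗ fails (~Q | R)
  F T T  ✗ fails (~Q | ~R)
  T F F  ✗ fails (R | ~P)
  T F T  ✗ fails (Q | ~P)
  T T F  ✗ fails (R | ~P)
  T T T  ✗ fails (~Q | ~P)
1 of the 8 rows is a model.

1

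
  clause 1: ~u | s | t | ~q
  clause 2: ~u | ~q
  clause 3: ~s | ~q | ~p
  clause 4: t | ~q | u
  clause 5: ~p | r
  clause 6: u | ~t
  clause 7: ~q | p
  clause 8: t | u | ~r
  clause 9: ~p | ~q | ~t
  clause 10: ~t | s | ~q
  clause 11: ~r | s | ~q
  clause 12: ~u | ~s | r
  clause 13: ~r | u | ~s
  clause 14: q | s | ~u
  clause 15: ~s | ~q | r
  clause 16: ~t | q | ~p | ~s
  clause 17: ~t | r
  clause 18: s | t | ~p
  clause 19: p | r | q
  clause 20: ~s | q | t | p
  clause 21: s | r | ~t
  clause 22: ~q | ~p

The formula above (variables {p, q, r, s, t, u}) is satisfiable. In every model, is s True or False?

True

Suppose s = 0.
Case u = 0:
From the singleton clause (~t), t = 0.
From the singleton clause (~q), q = 0.
From the singleton clause (~r), r = 0.
From the singleton clause (~p), p = 0.
Now (p) is unsatisfied and unit — conflict.
That branch fails; take u = 1 instead.
From the singleton clause (~q), q = 0.
Now (q) is unsatisfied and unit — conflict.
Neither u = 1 nor u = 0 works.
So every satisfying assignment has s = True.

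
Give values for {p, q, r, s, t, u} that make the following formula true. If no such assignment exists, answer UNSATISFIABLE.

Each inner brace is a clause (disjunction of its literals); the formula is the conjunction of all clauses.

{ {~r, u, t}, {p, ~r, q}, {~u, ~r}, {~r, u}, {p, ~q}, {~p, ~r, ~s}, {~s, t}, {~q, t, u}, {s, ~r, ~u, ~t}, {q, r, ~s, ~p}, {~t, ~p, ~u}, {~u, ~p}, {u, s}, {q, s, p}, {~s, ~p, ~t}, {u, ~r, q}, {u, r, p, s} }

Case u = 1:
(~r) alone gives r = 0.
(~p) alone gives p = 0.
(~q) alone gives q = 0.
(s) alone gives s = 1.
(t) alone gives t = 1.
This assignment satisfies each clause.

p=0; q=0; r=0; s=1; t=1; u=1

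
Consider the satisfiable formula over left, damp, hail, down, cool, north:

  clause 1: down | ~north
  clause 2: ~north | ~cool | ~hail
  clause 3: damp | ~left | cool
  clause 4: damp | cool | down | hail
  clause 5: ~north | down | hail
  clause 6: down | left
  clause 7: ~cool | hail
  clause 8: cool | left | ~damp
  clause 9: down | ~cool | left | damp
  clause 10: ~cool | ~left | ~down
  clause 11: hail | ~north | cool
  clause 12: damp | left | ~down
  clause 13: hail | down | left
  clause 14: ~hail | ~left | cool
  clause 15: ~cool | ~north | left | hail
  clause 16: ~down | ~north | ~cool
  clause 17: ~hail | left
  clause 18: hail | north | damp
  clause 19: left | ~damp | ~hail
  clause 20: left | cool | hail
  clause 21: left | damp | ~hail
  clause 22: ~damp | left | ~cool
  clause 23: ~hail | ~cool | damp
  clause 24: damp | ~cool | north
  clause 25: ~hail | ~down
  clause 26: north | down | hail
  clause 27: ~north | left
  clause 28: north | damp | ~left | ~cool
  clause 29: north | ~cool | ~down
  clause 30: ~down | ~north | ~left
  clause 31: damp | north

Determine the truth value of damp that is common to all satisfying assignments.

True

Suppose damp = 0.
(north) alone gives north = 1.
(down) alone gives down = 1.
(left) alone gives left = 1.
But (~left) is also a unit clause — contradiction.
So every satisfying assignment has damp = True.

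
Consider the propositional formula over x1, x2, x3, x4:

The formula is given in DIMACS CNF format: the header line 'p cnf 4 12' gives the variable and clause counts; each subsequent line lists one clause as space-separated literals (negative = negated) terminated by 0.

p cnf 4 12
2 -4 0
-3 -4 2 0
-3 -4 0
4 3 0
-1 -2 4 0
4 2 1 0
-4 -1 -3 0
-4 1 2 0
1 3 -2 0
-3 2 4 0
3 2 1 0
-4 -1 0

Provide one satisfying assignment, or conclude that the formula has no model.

Try x2 = True.
Try x3 = True.
Unit clause (¬x4) forces x4 = False.
Unit clause (¬x1) forces x1 = False.
All clauses are satisfied.

x1=False; x2=True; x3=True; x4=False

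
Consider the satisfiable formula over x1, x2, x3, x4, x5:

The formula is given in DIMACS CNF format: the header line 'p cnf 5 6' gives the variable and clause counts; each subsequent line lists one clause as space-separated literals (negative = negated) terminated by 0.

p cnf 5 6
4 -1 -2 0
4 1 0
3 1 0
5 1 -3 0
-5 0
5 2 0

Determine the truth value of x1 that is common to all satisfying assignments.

Suppose x1 = False.
Unit clause (x4) forces x4 = True.
Unit clause (x3) forces x3 = True.
Unit clause (x5) forces x5 = True.
That conflicts with the unit clause (¬x5).
So every satisfying assignment has x1 = True.

True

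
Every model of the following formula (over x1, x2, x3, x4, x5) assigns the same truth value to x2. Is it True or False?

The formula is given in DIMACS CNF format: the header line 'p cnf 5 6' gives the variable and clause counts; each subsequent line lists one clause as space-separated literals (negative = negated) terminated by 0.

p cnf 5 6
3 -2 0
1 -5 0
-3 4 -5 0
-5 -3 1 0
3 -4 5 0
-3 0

False

Suppose x2 = True.
The clause (x3) is unit, so x3 = True.
But (¬x3) is also a unit clause — contradiction.
So every satisfying assignment has x2 = False.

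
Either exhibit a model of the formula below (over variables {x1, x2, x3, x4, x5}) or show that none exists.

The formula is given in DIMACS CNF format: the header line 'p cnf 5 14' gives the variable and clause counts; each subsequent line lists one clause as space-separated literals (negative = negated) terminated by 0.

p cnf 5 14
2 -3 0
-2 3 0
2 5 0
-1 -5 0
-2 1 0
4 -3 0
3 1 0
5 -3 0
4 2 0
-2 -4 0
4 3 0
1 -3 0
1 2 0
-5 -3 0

Branch on x2: set x2 = True.
(x3) alone gives x3 = True.
(x1) alone gives x1 = True.
(¬x5) alone gives x5 = False.
But (x5) is also a unit clause — contradiction.
That branch fails; take x2 = False instead.
(¬x3) alone gives x3 = False.
(x5) alone gives x5 = True.
(¬x1) alone gives x1 = False.
But (x1) is also a unit clause — contradiction.
Neither x2 = True nor x2 = False works.

UNSATISFIABLE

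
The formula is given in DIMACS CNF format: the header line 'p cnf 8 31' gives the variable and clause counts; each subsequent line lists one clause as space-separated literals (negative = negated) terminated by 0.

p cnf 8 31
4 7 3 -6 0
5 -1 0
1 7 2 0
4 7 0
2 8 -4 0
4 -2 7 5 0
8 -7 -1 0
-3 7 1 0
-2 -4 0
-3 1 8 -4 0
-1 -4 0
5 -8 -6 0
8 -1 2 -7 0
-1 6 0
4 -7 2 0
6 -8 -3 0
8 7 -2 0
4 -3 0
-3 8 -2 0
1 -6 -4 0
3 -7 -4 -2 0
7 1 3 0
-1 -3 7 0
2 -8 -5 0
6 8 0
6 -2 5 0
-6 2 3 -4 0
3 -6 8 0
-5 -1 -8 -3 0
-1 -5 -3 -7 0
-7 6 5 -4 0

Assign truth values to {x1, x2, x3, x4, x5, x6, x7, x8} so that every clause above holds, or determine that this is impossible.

x1 ↦ True, x2 ↦ True, x3 ↦ False, x4 ↦ False, x5 ↦ True, x6 ↦ True, x7 ↦ True, x8 ↦ True

Try x5 = True.
Try x4 = False.
The clause (x7) is unit, so x7 = True.
The clause (x2) is unit, so x2 = True.
The clause (¬x3) is unit, so x3 = False.
Try x8 = True.
Try x1 = True.
The clause (x6) is unit, so x6 = True.
Every clause now holds.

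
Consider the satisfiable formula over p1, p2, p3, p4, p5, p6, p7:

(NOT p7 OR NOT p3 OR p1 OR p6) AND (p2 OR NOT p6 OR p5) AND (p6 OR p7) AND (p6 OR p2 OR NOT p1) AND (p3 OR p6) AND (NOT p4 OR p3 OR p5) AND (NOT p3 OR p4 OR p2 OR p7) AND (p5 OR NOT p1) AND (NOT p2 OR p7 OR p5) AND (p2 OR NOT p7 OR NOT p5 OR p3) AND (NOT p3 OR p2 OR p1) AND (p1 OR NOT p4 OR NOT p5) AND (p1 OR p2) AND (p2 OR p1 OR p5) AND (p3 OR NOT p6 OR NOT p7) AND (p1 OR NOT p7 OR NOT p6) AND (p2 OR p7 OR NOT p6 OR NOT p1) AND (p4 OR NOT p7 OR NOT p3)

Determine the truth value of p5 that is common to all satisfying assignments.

True

Suppose p5 = false.
From the singleton clause (NOT p1), p1 = false.
From the singleton clause (p2), p2 = true.
From the singleton clause (p7), p7 = true.
From the singleton clause (NOT p6), p6 = false.
From the singleton clause (NOT p3), p3 = false.
That conflicts with the unit clause (p3).
So every satisfying assignment has p5 = True.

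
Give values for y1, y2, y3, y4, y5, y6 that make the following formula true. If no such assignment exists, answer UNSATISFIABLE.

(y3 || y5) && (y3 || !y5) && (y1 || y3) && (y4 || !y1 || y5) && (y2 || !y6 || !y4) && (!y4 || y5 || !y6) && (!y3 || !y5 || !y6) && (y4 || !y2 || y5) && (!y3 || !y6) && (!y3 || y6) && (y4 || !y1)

Try y3 = true.
From the singleton clause (!y6), y6 = false.
But (y6) is also a unit clause — contradiction.
So y3 must be the other value — set y3 = false.
From the singleton clause (y5), y5 = true.
But (!y5) is also a unit clause — contradiction.
Neither y3 = true nor y3 = false works.

UNSATISFIABLE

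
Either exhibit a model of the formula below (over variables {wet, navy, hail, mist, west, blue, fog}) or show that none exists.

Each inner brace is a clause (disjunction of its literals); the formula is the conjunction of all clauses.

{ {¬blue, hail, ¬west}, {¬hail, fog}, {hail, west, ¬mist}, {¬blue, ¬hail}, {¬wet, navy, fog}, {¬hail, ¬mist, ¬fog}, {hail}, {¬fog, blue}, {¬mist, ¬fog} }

Unit clause (hail) forces hail = True.
Unit clause (fog) forces fog = True.
Unit clause (¬blue) forces blue = False.
Now (blue) is unsatisfied and unit — conflict.

UNSATISFIABLE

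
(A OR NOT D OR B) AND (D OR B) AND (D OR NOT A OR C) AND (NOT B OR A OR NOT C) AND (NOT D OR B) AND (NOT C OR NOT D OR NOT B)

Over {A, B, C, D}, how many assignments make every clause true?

There are 2^4 = 16 truth assignments over (A, B, C, D).
Check each against the 6 clauses (columns in the order A, B, C, D):
  F F F F  ✗ fails (D OR B)
  F F F T  ✗ fails (A OR NOT D OR B)
  F F T F  ✗ fails (D OR B)
  F F T T  ✗ fails (A OR NOT D OR B)
  F T F F  ✓ satisfies all
  F T F T  ✓ satisfies all
  F T T F  ✗ fails (NOT B OR A OR NOT C)
  F T T T  ✗ fails (NOT B OR A OR NOT C)
  T F F F  ✗ fails (D OR B)
  T F F T  ✗ fails (NOT D OR B)
  T F T F  ✗ fails (D OR B)
  T F T T  ✗ fails (NOT D OR B)
  T T F F  ✗ fails (D OR NOT A OR C)
  T T F T  ✓ satisfies all
  T T T F  ✓ satisfies all
  T T T T  ✗ fails (NOT C OR NOT D OR NOT B)
4 of the 16 rows are models.

4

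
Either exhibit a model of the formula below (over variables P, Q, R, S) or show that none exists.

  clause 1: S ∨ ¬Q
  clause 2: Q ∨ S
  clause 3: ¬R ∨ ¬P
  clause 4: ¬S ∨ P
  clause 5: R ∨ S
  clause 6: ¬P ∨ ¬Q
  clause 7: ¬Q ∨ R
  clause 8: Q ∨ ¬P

UNSATISFIABLE

Suppose S = True.
The clause (P) is unit, so P = True.
The clause (¬R) is unit, so R = False.
The clause (¬Q) is unit, so Q = False.
But (Q) is also a unit clause — contradiction.
Undo S and try S = False.
The clause (¬Q) is unit, so Q = False.
But (Q) is also a unit clause — contradiction.
Both values of S lead to a conflict.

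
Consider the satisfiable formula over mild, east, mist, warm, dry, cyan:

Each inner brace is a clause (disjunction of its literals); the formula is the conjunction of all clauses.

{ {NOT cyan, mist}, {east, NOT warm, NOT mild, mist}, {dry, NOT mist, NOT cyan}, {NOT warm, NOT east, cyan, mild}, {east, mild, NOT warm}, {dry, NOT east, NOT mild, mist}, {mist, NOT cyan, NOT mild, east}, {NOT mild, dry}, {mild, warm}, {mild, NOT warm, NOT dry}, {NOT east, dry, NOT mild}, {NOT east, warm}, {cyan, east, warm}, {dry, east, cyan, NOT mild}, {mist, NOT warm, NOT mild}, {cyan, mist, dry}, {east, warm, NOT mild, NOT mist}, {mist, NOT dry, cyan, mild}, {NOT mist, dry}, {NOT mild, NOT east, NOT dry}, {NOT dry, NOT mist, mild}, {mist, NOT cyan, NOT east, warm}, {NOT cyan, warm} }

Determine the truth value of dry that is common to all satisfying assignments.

True

Suppose dry = false.
(NOT mild) alone gives mild = false.
(warm) alone gives warm = true.
(east) alone gives east = true.
(cyan) alone gives cyan = true.
(mist) alone gives mist = true.
But (NOT mist) is also a unit clause — contradiction.
So every satisfying assignment has dry = True.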